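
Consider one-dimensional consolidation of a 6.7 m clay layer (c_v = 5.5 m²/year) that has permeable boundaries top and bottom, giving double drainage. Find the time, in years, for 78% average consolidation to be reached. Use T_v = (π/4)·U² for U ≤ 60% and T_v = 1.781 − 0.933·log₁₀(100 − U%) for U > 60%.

Drainage path length: H_d = H/2 = 3.35 m (double drainage).
U > 60%: T_v = 1.781 − 0.933·log₁₀(100 − 78) = 0.52852.
t = T_v·H_d²/c_v = 0.52852×3.35²/5.5 = 1.078 years.

t ≈ 1.08 years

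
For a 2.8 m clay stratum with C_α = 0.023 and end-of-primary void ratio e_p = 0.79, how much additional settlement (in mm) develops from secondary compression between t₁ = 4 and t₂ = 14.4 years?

S_s ≈ 20 mm

Secondary compression: S_s = C_α·H/(1+e_p)·log₁₀(t₂/t₁)
S_s = 0.023×2.8/(1+0.79)×log₁₀(14.4/4)
    = 0.03598 × 0.5563 = 0.02001 m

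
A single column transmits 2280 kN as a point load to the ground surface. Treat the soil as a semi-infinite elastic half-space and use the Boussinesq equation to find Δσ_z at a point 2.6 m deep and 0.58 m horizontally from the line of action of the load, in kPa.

Boussinesq vertical stress below a point load on an elastic half-space:
Δσ_z = 3P/(2πz²) · [1 + (r/z)²]^(−5/2)
r/z = 0.58/2.6 = 0.22308; [1+(r/z)²]^(−5/2) = 0.88567.
Δσ_z = 3×2280/(2π×2.6²) × 0.88567 = 161.04 × 0.88567 = 142.6 kPa

Δσ_z ≈ 143 kPa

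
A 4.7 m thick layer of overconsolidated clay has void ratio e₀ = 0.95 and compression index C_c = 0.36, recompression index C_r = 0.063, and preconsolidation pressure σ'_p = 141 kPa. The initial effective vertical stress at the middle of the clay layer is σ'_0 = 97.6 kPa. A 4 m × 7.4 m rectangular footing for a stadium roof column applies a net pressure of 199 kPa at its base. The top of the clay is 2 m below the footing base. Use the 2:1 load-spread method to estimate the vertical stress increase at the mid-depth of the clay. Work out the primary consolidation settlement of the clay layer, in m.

Mid-depth of clay below the footing base: z = 2 + 4.7/2 = 4.35 m.
Stress increase at mid-clay by the 2:1 spreading method:
Δσ = qBL/((B+z)(L+z)) = 199×4×7.4/((4+4.35)(7.4+4.35)) = 60.037 kPa
Final effective stress: σ'_f = 97.6 + 60.037 = 157.64 kPa.
σ'_f = 157.64 > σ'_p = 141 kPa, so the stress path crosses the preconsolidation pressure — recompression up to σ'_p, then virgin compression beyond:
S_c = H/(1+e₀)·[C_r·log₁₀(σ'_p/σ'_0) + C_c·log₁₀(σ'_f/σ'_p)]
    = 4.7/1.95 × [0.063×log₁₀(141/97.6) + 0.36×log₁₀(157.64/141)]
    = 2.4103 × [0.010065 + 0.017441] = 0.0663 m

S_c ≈ 0.0663 m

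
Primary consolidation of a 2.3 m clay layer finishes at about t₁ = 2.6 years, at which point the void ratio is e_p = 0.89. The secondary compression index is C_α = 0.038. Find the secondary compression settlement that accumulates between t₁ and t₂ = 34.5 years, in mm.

Secondary compression: S_s = C_α·H/(1+e_p)·log₁₀(t₂/t₁)
S_s = 0.038×2.3/(1+0.89)×log₁₀(34.5/2.6)
    = 0.04624 × 1.123 = 0.05192 m

S_s ≈ 51.9 mm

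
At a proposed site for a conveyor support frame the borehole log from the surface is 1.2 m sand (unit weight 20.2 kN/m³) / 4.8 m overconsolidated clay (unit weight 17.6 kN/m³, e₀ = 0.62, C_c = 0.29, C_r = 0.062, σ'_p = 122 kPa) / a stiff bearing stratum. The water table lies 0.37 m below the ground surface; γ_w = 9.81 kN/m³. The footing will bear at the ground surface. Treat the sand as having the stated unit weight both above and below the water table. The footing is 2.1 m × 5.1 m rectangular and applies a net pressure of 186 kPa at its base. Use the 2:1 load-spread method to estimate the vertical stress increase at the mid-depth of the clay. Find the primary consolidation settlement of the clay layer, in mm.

S_c ≈ 61.2 mm

Mid-depth of clay below the ground surface: z = 1.2 + 4.8/2 = 3.6 m.
Total vertical stress at mid-clay: σ_v = 20.2×1.2 + 17.6×2.4 = 66.48 kPa.
Pore pressure: u = 9.81×(3.6 − 0.37) = 31.686 kPa.
Initial effective stress: σ'_0 = σ_v − u = 66.48 − 31.686 = 34.794 kPa.
Stress increase at mid-clay by the 2:1 spreading method:
Δσ = qBL/((B+z)(L+z)) = 186×2.1×5.1/((2.1+3.6)(5.1+3.6)) = 40.171 kPa
Final effective stress: σ'_f = 34.794 + 40.171 = 74.965 kPa.
σ'_f = 74.965 ≤ σ'_p = 122 kPa, so the clay remains overconsolidated and only the recompression index applies:
S_c = C_r·H/(1+e₀)·log₁₀(σ'_f/σ'_0) = 0.062×4.8/1.62×log₁₀(74.965/34.794)
    = 0.18371 × 0.33335 = 0.06124 m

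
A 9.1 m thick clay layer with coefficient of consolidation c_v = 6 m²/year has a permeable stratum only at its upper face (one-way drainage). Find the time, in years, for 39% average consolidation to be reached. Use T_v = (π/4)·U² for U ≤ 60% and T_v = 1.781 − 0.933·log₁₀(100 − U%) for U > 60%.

Drainage path length: H_d = H = 9.1 m (single drainage).
U ≤ 60%: T_v = (π/4)·U² = (π/4)×0.39² = 0.11946.
t = T_v·H_d²/c_v = 0.11946×9.1²/6 = 1.649 years.

t ≈ 1.65 years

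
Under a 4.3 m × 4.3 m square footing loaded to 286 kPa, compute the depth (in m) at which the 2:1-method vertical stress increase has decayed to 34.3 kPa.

2:1 spreading — at depth z the loaded area has grown by z in each plan dimension:
qB²/(B+z)² = Δσ_z ⇒ z = B(√(q/Δσ_z) − 1) = 4.3×(√(286/34.3) − 1) = 8.117 m

z ≈ 8.12 m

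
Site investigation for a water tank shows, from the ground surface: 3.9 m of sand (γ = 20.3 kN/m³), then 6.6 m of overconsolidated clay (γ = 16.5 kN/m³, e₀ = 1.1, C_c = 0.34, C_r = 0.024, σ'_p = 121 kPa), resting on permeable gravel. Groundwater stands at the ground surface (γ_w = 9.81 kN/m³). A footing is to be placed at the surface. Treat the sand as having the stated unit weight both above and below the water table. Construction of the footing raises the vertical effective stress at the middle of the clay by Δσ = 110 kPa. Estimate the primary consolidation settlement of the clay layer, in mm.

S_c ≈ 187 mm

Mid-depth of clay below the ground surface: z = 3.9 + 6.6/2 = 7.2 m.
Total vertical stress at mid-clay: σ_v = 20.3×3.9 + 16.5×3.3 = 133.62 kPa.
Pore pressure: u = 9.81×(7.2 − 0) = 70.632 kPa.
Initial effective stress: σ'_0 = σ_v − u = 133.62 − 70.632 = 62.988 kPa.
Final effective stress: σ'_f = 62.988 + 110 = 172.99 kPa.
σ'_f = 172.99 > σ'_p = 121 kPa, so the stress path crosses the preconsolidation pressure — recompression up to σ'_p, then virgin compression beyond:
S_c = H/(1+e₀)·[C_r·log₁₀(σ'_p/σ'_0) + C_c·log₁₀(σ'_f/σ'_p)]
    = 6.6/2.1 × [0.024×log₁₀(121/62.988) + 0.34×log₁₀(172.99/121)]
    = 3.1429 × [0.0068047 + 0.05278] = 0.1873 m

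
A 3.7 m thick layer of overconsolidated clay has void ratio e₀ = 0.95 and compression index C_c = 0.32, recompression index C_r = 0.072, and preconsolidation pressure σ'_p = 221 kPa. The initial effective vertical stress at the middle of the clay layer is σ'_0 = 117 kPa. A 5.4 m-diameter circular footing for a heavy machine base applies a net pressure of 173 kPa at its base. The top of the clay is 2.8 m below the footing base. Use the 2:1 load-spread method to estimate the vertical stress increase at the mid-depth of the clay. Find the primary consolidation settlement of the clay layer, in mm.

S_c ≈ 21.1 mm

Mid-depth of clay below the footing base: z = 2.8 + 3.7/2 = 4.65 m.
Stress increase at mid-clay by the 2:1 spreading method:
Δσ ≈ qD²/(D+z)² = 173×5.4²/(5.4+4.65)² = 49.946 kPa
Final effective stress: σ'_f = 117 + 49.946 = 166.95 kPa.
σ'_f = 166.95 ≤ σ'_p = 221 kPa, so the clay remains overconsolidated and only the recompression index applies:
S_c = C_r·H/(1+e₀)·log₁₀(σ'_f/σ'_0) = 0.072×3.7/1.95×log₁₀(166.95/117)
    = 0.13661 × 0.1544 = 0.02109 m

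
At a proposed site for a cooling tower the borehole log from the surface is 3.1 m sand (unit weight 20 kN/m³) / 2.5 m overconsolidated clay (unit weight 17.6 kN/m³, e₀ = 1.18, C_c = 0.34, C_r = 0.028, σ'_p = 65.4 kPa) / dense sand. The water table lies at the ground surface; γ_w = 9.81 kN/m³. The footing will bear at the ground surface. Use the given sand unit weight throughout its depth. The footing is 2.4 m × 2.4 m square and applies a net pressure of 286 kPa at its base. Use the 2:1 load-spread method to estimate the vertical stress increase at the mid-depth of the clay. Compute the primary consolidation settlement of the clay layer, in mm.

S_c ≈ 35.1 mm

Mid-depth of clay below the ground surface: z = 3.1 + 2.5/2 = 4.35 m.
Total vertical stress at mid-clay: σ_v = 20×3.1 + 17.6×1.25 = 84 kPa.
Pore pressure: u = 9.81×(4.35 − 0) = 42.673 kPa.
Initial effective stress: σ'_0 = σ_v − u = 84 − 42.673 = 41.327 kPa.
Stress increase at mid-clay by the 2:1 spreading method:
Δσ = qBL/((B+z)(L+z)) = 286×2.4×2.4/((2.4+4.35)(2.4+4.35)) = 36.156 kPa
Final effective stress: σ'_f = 41.327 + 36.156 = 77.483 kPa.
σ'_f = 77.483 > σ'_p = 65.4 kPa, so the stress path crosses the preconsolidation pressure — recompression up to σ'_p, then virgin compression beyond:
S_c = H/(1+e₀)·[C_r·log₁₀(σ'_p/σ'_0) + C_c·log₁₀(σ'_f/σ'_p)]
    = 2.5/2.18 × [0.028×log₁₀(65.4/41.327) + 0.34×log₁₀(77.483/65.4)]
    = 1.1468 × [0.0055816 + 0.025034] = 0.03511 m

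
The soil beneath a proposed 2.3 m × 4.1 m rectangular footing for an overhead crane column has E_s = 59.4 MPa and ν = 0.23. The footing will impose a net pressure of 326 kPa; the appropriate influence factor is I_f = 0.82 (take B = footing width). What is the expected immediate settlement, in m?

Immediate (elastic) settlement: S_e = q·B·(1−ν²)/E_s · I_f.
E_s = 59.4 MPa = 59400 kPa.
S_e = 326 × 2.3 × (1 − 0.23²) / 59400 × 0.82
    = 326 × 2.3 × 0.9471 / 59400 × 0.82
    = 0.009803 m

S_e ≈ 0.0098 m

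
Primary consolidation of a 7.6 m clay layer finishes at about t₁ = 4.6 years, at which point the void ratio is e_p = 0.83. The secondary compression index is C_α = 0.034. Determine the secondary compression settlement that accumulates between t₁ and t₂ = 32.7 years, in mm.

Secondary compression: S_s = C_α·H/(1+e_p)·log₁₀(t₂/t₁)
S_s = 0.034×7.6/(1+0.83)×log₁₀(32.7/4.6)
    = 0.1412 × 0.8518 = 0.1203 m

S_s ≈ 120 mm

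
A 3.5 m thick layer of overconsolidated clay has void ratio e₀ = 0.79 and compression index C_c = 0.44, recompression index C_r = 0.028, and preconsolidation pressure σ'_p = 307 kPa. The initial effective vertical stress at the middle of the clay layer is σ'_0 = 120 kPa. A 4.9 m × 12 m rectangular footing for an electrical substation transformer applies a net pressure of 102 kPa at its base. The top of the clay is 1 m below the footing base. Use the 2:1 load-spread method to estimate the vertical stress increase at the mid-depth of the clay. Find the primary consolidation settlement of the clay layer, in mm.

S_c ≈ 8.72 mm

Mid-depth of clay below the footing base: z = 1 + 3.5/2 = 2.75 m.
Stress increase at mid-clay by the 2:1 spreading method:
Δσ = qBL/((B+z)(L+z)) = 102×4.9×12/((4.9+2.75)(12+2.75)) = 53.153 kPa
Final effective stress: σ'_f = 120 + 53.153 = 173.15 kPa.
σ'_f = 173.15 ≤ σ'_p = 307 kPa, so the clay remains overconsolidated and only the recompression index applies:
S_c = C_r·H/(1+e₀)·log₁₀(σ'_f/σ'_0) = 0.028×3.5/1.79×log₁₀(173.15/120)
    = 0.054748 × 0.15924 = 0.008718 m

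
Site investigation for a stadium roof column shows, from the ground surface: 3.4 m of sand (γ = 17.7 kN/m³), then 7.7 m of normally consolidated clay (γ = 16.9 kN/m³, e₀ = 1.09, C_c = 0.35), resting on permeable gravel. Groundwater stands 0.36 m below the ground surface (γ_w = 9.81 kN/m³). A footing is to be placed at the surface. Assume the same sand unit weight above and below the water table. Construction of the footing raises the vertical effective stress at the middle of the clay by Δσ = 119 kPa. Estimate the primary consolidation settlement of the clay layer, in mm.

Mid-depth of clay below the ground surface: z = 3.4 + 7.7/2 = 7.25 m.
Total vertical stress at mid-clay: σ_v = 17.7×3.4 + 16.9×3.85 = 125.24 kPa.
Pore pressure: u = 9.81×(7.25 − 0.36) = 67.591 kPa.
Initial effective stress: σ'_0 = σ_v − u = 125.24 − 67.591 = 57.649 kPa.
Final effective stress: σ'_f = σ'_0 + Δσ = 57.649 + 119 = 176.65 kPa.
Normally consolidated clay, so the full stress increment lies on the virgin compression line:
S_c = C_c·H/(1+e₀)·log₁₀(σ'_f/σ'_0) = 0.35×7.7/(1+1.09)×log₁₀(176.65/57.649)
    = 1.2895 × 0.48632 = 0.6271 m

S_c ≈ 627 mm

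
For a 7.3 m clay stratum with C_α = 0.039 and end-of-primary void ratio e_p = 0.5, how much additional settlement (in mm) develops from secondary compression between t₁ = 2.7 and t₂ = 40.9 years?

Secondary compression: S_s = C_α·H/(1+e_p)·log₁₀(t₂/t₁)
S_s = 0.039×7.3/(1+0.5)×log₁₀(40.9/2.7)
    = 0.1898 × 1.18 = 0.224 m

S_s ≈ 224 mm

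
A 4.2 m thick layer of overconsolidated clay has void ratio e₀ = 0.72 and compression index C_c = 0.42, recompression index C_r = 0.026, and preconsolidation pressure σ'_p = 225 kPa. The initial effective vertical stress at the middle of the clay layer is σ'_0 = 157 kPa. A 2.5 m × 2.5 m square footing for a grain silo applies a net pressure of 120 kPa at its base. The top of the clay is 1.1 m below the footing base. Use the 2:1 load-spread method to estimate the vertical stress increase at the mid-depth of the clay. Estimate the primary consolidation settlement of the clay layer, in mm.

Mid-depth of clay below the footing base: z = 1.1 + 4.2/2 = 3.2 m.
Stress increase at mid-clay by the 2:1 spreading method:
Δσ = qBL/((B+z)(L+z)) = 120×2.5×2.5/((2.5+3.2)(2.5+3.2)) = 23.084 kPa
Final effective stress: σ'_f = 157 + 23.084 = 180.08 kPa.
σ'_f = 180.08 ≤ σ'_p = 225 kPa, so the clay remains overconsolidated and only the recompression index applies:
S_c = C_r·H/(1+e₀)·log₁₀(σ'_f/σ'_0) = 0.026×4.2/1.72×log₁₀(180.08/157)
    = 0.063489 × 0.059566 = 0.003782 m

S_c ≈ 3.78 mm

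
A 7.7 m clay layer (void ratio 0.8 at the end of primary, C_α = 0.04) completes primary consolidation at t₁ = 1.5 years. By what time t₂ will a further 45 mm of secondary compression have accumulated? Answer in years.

t₂ ≈ 2.75 years

S_s = C_α·H/(1+e_p)·log₁₀(t₂/t₁) ⇒ log₁₀(t₂/t₁) = S_s·(1+e_p)/(C_α·H).
log₁₀(t₂/t₁) = 0.045 × (1+0.8) / (0.04×7.7) = 0.263
t₂ = t₁ × 10^0.263 = 1.5 × 1.832 = 2.748 years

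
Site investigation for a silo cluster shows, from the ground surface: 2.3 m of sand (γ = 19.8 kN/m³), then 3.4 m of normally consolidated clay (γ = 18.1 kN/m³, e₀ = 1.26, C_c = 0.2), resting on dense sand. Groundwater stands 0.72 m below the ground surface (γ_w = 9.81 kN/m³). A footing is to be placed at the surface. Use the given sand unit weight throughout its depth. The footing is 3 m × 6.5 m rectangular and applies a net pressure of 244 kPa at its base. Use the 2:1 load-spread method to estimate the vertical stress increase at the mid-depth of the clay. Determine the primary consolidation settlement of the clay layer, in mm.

Mid-depth of clay below the ground surface: z = 2.3 + 3.4/2 = 4 m.
Total vertical stress at mid-clay: σ_v = 19.8×2.3 + 18.1×1.7 = 76.31 kPa.
Pore pressure: u = 9.81×(4 − 0.72) = 32.177 kPa.
Initial effective stress: σ'_0 = σ_v − u = 76.31 − 32.177 = 44.133 kPa.
Stress increase at mid-clay by the 2:1 spreading method:
Δσ = qBL/((B+z)(L+z)) = 244×3×6.5/((3+4)(6.5+4)) = 64.735 kPa
Final effective stress: σ'_f = σ'_0 + Δσ = 44.133 + 64.735 = 108.87 kPa.
Normally consolidated clay, so the full stress increment lies on the virgin compression line:
S_c = C_c·H/(1+e₀)·log₁₀(σ'_f/σ'_0) = 0.2×3.4/(1+1.26)×log₁₀(108.87/44.133)
    = 0.30088 × 0.39214 = 0.118 m

S_c ≈ 118 mm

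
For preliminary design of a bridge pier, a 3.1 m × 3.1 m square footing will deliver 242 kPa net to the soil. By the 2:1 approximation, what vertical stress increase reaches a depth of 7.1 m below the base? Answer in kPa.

By the 2:1 method the load spreads at 1 horizontal : 2 vertical, so at depth z the loaded area has grown by z in each plan dimension:
Δσ = qBL/((B+z)(L+z)) = 242×3.1×3.1/((3.1+7.1)(3.1+7.1)) = 22.353 kPa

Δσ_z ≈ 22.4 kPa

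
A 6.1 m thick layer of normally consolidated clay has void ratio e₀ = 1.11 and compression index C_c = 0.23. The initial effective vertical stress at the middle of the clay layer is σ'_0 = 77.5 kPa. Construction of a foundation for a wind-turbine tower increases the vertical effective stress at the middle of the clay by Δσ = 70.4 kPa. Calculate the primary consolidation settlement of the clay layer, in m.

S_c ≈ 0.187 m

Final effective stress: σ'_f = σ'_0 + Δσ = 77.5 + 70.4 = 147.9 kPa.
Normally consolidated clay, so the full stress increment lies on the virgin compression line:
S_c = C_c·H/(1+e₀)·log₁₀(σ'_f/σ'_0) = 0.23×6.1/(1+1.11)×log₁₀(147.9/77.5)
    = 0.66493 × 0.28067 = 0.1866 m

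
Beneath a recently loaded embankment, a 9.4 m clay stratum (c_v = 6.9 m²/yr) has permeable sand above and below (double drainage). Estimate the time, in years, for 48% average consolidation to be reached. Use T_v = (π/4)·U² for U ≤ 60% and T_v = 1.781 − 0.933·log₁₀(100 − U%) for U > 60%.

t ≈ 0.579 years

Drainage path length: H_d = H/2 = 4.7 m (double drainage).
U ≤ 60%: T_v = (π/4)·U² = (π/4)×0.48² = 0.18096.
t = T_v·H_d²/c_v = 0.18096×4.7²/6.9 = 0.5793 years.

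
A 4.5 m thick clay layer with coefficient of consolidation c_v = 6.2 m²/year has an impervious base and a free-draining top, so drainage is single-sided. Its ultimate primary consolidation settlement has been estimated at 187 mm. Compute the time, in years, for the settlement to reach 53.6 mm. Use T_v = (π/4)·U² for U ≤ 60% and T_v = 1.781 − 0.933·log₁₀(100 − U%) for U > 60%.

Drainage path length: H_d = H = 4.5 m (single drainage).
U = S(t)/S_ult = 53.6/187 = 0.2866.
U ≤ 60%: T_v = (π/4)·U² = (π/4)×0.28663² = 0.064526.
t = T_v·H_d²/c_v = 0.064526×4.5²/6.2 = 0.2108 years.

t ≈ 0.211 years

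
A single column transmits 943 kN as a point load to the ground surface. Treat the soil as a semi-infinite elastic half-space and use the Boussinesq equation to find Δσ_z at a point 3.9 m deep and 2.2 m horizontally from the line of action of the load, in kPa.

Boussinesq vertical stress below a point load on an elastic half-space:
Δσ_z = 3P/(2πz²) · [1 + (r/z)²]^(−5/2)
r/z = 2.2/3.9 = 0.5641; [1+(r/z)²]^(−5/2) = 0.50123.
Δσ_z = 3×943/(2π×3.9²) × 0.50123 = 29.602 × 0.50123 = 14.84 kPa

Δσ_z ≈ 14.8 kPa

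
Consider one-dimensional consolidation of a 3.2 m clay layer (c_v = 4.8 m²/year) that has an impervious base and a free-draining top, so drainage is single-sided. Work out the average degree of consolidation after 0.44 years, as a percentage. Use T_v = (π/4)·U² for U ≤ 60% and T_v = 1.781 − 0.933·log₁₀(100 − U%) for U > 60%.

U ≈ 51.2 %

Drainage path length: H_d = H = 3.2 m (single drainage).
T_v = c_v·t/H_d² = 4.8×0.44/3.2² = 0.20625.
T_v = 0.20625 corresponds to the U ≤ 60% branch:
U = √(4T_v/π) = 0.5125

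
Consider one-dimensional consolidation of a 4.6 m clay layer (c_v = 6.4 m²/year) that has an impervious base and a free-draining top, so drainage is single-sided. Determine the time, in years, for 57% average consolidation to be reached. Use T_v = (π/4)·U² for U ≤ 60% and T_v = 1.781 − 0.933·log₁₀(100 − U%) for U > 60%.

t ≈ 0.844 years

Drainage path length: H_d = H = 4.6 m (single drainage).
U ≤ 60%: T_v = (π/4)·U² = (π/4)×0.57² = 0.25518.
t = T_v·H_d²/c_v = 0.25518×4.6²/6.4 = 0.8437 years.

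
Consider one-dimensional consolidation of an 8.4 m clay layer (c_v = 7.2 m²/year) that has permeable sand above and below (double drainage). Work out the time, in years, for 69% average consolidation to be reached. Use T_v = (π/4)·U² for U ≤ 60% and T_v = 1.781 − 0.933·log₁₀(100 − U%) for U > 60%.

t ≈ 0.954 years

Drainage path length: H_d = H/2 = 4.2 m (double drainage).
U > 60%: T_v = 1.781 − 0.933·log₁₀(100 − 69) = 0.38956.
t = T_v·H_d²/c_v = 0.38956×4.2²/7.2 = 0.9544 years.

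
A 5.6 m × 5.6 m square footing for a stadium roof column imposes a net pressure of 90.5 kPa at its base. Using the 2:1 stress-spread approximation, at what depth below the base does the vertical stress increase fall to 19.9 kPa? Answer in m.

2:1 spreading — at depth z the loaded area has grown by z in each plan dimension:
qB²/(B+z)² = Δσ_z ⇒ z = B(√(q/Δσ_z) − 1) = 5.6×(√(90.5/19.9) − 1) = 6.342 m

z ≈ 6.34 m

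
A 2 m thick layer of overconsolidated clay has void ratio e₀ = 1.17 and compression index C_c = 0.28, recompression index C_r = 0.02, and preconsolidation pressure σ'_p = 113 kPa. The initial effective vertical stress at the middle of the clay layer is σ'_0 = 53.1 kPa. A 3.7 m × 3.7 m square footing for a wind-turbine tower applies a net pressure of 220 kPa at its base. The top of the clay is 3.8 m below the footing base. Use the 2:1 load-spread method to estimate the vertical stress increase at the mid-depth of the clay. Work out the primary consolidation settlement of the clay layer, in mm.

Mid-depth of clay below the footing base: z = 3.8 + 2/2 = 4.8 m.
Stress increase at mid-clay by the 2:1 spreading method:
Δσ = qBL/((B+z)(L+z)) = 220×3.7×3.7/((3.7+4.8)(3.7+4.8)) = 41.686 kPa
Final effective stress: σ'_f = 53.1 + 41.686 = 94.786 kPa.
σ'_f = 94.786 ≤ σ'_p = 113 kPa, so the clay remains overconsolidated and only the recompression index applies:
S_c = C_r·H/(1+e₀)·log₁₀(σ'_f/σ'_0) = 0.02×2/2.17×log₁₀(94.786/53.1)
    = 0.018433 × 0.25165 = 0.004639 m

S_c ≈ 4.64 mm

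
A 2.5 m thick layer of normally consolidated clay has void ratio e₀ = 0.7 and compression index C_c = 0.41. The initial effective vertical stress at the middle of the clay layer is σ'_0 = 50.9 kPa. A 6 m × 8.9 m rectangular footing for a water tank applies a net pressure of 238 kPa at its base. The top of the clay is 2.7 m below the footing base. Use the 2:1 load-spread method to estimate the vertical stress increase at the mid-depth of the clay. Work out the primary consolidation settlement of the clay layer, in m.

Mid-depth of clay below the footing base: z = 2.7 + 2.5/2 = 3.95 m.
Stress increase at mid-clay by the 2:1 spreading method:
Δσ = qBL/((B+z)(L+z)) = 238×6×8.9/((6+3.95)(8.9+3.95)) = 99.401 kPa
Final effective stress: σ'_f = σ'_0 + Δσ = 50.9 + 99.401 = 150.3 kPa.
Normally consolidated clay, so the full stress increment lies on the virgin compression line:
S_c = C_c·H/(1+e₀)·log₁₀(σ'_f/σ'_0) = 0.41×2.5/(1+0.7)×log₁₀(150.3/50.9)
    = 0.60294 × 0.47024 = 0.2835 m

S_c ≈ 0.284 m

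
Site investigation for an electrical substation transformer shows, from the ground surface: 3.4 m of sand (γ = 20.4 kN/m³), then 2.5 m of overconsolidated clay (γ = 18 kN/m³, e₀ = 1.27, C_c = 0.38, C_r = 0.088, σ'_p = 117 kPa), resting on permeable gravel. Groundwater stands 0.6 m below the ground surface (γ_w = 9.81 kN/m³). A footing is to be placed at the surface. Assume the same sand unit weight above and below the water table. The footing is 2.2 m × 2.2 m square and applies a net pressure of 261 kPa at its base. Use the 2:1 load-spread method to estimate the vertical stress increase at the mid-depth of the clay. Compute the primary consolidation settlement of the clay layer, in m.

S_c ≈ 0.0175 m

Mid-depth of clay below the ground surface: z = 3.4 + 2.5/2 = 4.65 m.
Total vertical stress at mid-clay: σ_v = 20.4×3.4 + 18×1.25 = 91.86 kPa.
Pore pressure: u = 9.81×(4.65 − 0.6) = 39.73 kPa.
Initial effective stress: σ'_0 = σ_v − u = 91.86 − 39.73 = 52.13 kPa.
Stress increase at mid-clay by the 2:1 spreading method:
Δσ = qBL/((B+z)(L+z)) = 261×2.2×2.2/((2.2+4.65)(2.2+4.65)) = 26.922 kPa
Final effective stress: σ'_f = 52.13 + 26.922 = 79.052 kPa.
σ'_f = 79.052 ≤ σ'_p = 117 kPa, so the clay remains overconsolidated and only the recompression index applies:
S_c = C_r·H/(1+e₀)·log₁₀(σ'_f/σ'_0) = 0.088×2.5/2.27×log₁₀(79.052/52.13)
    = 0.096914 × 0.18083 = 0.01753 m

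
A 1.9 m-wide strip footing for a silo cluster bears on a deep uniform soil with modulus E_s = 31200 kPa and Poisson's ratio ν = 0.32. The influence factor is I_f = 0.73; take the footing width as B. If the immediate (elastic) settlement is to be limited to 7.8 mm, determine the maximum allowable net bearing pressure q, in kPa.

S_e = q·B·(1−ν²)/E_s · I_f  ⇒  q = S_e·E_s / (B·(1−ν²)·I_f).
q = 0.0078 × 31200 / (1.9 × 0.8976 × 0.73) = 195.5 kPa

q ≈ 195 kPa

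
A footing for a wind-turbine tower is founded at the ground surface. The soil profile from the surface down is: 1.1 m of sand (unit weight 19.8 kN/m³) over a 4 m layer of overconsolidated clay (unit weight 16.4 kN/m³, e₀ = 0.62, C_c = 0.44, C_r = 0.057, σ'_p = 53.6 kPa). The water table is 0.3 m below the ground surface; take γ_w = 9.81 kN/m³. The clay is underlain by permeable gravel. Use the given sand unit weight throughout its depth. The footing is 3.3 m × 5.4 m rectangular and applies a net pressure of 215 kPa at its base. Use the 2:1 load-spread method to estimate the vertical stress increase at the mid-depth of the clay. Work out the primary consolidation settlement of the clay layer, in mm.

S_c ≈ 324 mm

Mid-depth of clay below the ground surface: z = 1.1 + 4/2 = 3.1 m.
Total vertical stress at mid-clay: σ_v = 19.8×1.1 + 16.4×2 = 54.58 kPa.
Pore pressure: u = 9.81×(3.1 − 0.3) = 27.468 kPa.
Initial effective stress: σ'_0 = σ_v − u = 54.58 − 27.468 = 27.112 kPa.
Stress increase at mid-clay by the 2:1 spreading method:
Δσ = qBL/((B+z)(L+z)) = 215×3.3×5.4/((3.3+3.1)(5.4+3.1)) = 70.428 kPa
Final effective stress: σ'_f = 27.112 + 70.428 = 97.54 kPa.
σ'_f = 97.54 > σ'_p = 53.6 kPa, so the stress path crosses the preconsolidation pressure — recompression up to σ'_p, then virgin compression beyond:
S_c = H/(1+e₀)·[C_r·log₁₀(σ'_p/σ'_0) + C_c·log₁₀(σ'_f/σ'_p)]
    = 4/1.62 × [0.057×log₁₀(53.6/27.112) + 0.44×log₁₀(97.54/53.6)]
    = 2.4691 × [0.016872 + 0.11441] = 0.3241 m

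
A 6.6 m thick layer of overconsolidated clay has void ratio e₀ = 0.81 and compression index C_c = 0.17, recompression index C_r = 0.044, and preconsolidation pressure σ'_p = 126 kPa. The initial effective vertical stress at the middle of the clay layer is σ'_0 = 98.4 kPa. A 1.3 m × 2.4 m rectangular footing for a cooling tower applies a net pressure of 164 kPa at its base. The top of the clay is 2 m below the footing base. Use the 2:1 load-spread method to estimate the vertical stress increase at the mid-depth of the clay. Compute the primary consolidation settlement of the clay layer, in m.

Mid-depth of clay below the footing base: z = 2 + 6.6/2 = 5.3 m.
Stress increase at mid-clay by the 2:1 spreading method:
Δσ = qBL/((B+z)(L+z)) = 164×1.3×2.4/((1.3+5.3)(2.4+5.3)) = 10.068 kPa
Final effective stress: σ'_f = 98.4 + 10.068 = 108.47 kPa.
σ'_f = 108.47 ≤ σ'_p = 126 kPa, so the clay remains overconsolidated and only the recompression index applies:
S_c = C_r·H/(1+e₀)·log₁₀(σ'_f/σ'_0) = 0.044×6.6/1.81×log₁₀(108.47/98.4)
    = 0.16044 × 0.042315 = 0.006789 m

S_c ≈ 0.00679 m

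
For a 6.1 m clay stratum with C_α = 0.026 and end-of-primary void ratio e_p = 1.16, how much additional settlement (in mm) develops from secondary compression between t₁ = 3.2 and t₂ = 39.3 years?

Secondary compression: S_s = C_α·H/(1+e_p)·log₁₀(t₂/t₁)
S_s = 0.026×6.1/(1+1.16)×log₁₀(39.3/3.2)
    = 0.07343 × 1.089 = 0.07998 m

S_s ≈ 80 mm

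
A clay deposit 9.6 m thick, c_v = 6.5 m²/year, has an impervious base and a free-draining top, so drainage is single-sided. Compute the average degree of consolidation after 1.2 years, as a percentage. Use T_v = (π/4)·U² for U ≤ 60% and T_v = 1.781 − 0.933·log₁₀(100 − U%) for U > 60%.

U ≈ 32.8 %

Drainage path length: H_d = H = 9.6 m (single drainage).
T_v = c_v·t/H_d² = 6.5×1.2/9.6² = 0.084635.
T_v = 0.084635 corresponds to the U ≤ 60% branch:
U = √(4T_v/π) = 0.3283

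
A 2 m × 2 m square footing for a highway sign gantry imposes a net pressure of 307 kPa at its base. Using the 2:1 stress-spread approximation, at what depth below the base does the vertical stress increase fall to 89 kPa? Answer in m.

2:1 spreading — at depth z the loaded area has grown by z in each plan dimension:
qB²/(B+z)² = Δσ_z ⇒ z = B(√(q/Δσ_z) − 1) = 2×(√(307/89) − 1) = 1.715 m

z ≈ 1.71 m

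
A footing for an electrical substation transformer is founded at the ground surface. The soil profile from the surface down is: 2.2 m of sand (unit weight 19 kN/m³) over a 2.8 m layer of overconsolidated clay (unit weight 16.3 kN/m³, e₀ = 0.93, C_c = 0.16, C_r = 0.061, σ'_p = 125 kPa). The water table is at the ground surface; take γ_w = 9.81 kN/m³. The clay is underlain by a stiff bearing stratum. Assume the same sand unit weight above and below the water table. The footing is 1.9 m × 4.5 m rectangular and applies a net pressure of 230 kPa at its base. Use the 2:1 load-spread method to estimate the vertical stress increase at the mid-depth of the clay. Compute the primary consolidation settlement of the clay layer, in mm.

Mid-depth of clay below the ground surface: z = 2.2 + 2.8/2 = 3.6 m.
Total vertical stress at mid-clay: σ_v = 19×2.2 + 16.3×1.4 = 64.62 kPa.
Pore pressure: u = 9.81×(3.6 − 0) = 35.316 kPa.
Initial effective stress: σ'_0 = σ_v − u = 64.62 − 35.316 = 29.304 kPa.
Stress increase at mid-clay by the 2:1 spreading method:
Δσ = qBL/((B+z)(L+z)) = 230×1.9×4.5/((1.9+3.6)(4.5+3.6)) = 44.141 kPa
Final effective stress: σ'_f = 29.304 + 44.141 = 73.445 kPa.
σ'_f = 73.445 ≤ σ'_p = 125 kPa, so the clay remains overconsolidated and only the recompression index applies:
S_c = C_r·H/(1+e₀)·log₁₀(σ'_f/σ'_0) = 0.061×2.8/1.93×log₁₀(73.445/29.304)
    = 0.088499 × 0.39904 = 0.03531 m

S_c ≈ 35.3 mm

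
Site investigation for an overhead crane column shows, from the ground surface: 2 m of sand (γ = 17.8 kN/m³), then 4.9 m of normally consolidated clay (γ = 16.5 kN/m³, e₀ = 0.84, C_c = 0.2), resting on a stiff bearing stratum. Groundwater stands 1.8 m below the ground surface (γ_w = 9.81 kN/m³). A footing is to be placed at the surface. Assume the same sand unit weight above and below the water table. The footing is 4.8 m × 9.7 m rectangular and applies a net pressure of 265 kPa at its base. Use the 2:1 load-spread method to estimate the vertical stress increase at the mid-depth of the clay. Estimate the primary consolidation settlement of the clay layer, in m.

Mid-depth of clay below the ground surface: z = 2 + 4.9/2 = 4.45 m.
Total vertical stress at mid-clay: σ_v = 17.8×2 + 16.5×2.45 = 76.025 kPa.
Pore pressure: u = 9.81×(4.45 − 1.8) = 25.997 kPa.
Initial effective stress: σ'_0 = σ_v − u = 76.025 − 25.997 = 50.028 kPa.
Stress increase at mid-clay by the 2:1 spreading method:
Δσ = qBL/((B+z)(L+z)) = 265×4.8×9.7/((4.8+4.45)(9.7+4.45)) = 94.267 kPa
Final effective stress: σ'_f = σ'_0 + Δσ = 50.028 + 94.267 = 144.29 kPa.
Normally consolidated clay, so the full stress increment lies on the virgin compression line:
S_c = C_c·H/(1+e₀)·log₁₀(σ'_f/σ'_0) = 0.2×4.9/(1+0.84)×log₁₀(144.29/50.028)
    = 0.53261 × 0.46002 = 0.245 m

S_c ≈ 0.245 m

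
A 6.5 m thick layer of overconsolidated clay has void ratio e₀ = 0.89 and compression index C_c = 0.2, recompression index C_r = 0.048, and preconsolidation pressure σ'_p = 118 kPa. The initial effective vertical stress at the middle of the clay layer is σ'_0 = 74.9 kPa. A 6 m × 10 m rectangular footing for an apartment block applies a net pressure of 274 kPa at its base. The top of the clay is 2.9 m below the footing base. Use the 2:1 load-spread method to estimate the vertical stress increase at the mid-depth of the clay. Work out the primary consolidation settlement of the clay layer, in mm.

S_c ≈ 121 mm

Mid-depth of clay below the footing base: z = 2.9 + 6.5/2 = 6.15 m.
Stress increase at mid-clay by the 2:1 spreading method:
Δσ = qBL/((B+z)(L+z)) = 274×6×10/((6+6.15)(10+6.15)) = 83.782 kPa
Final effective stress: σ'_f = 74.9 + 83.782 = 158.68 kPa.
σ'_f = 158.68 > σ'_p = 118 kPa, so the stress path crosses the preconsolidation pressure — recompression up to σ'_p, then virgin compression beyond:
S_c = H/(1+e₀)·[C_r·log₁₀(σ'_p/σ'_0) + C_c·log₁₀(σ'_f/σ'_p)]
    = 6.5/1.89 × [0.048×log₁₀(118/74.9) + 0.2×log₁₀(158.68/118)]
    = 3.4392 × [0.0094752 + 0.025728] = 0.1211 m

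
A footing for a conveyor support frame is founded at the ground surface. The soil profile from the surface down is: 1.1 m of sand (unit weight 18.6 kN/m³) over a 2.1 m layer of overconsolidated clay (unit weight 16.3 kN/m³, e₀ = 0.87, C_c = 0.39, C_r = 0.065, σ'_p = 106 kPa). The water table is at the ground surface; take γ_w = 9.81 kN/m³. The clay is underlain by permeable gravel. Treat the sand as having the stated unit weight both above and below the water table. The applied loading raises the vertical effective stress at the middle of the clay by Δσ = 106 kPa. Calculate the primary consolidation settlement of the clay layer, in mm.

S_c ≈ 86.5 mm

Mid-depth of clay below the ground surface: z = 1.1 + 2.1/2 = 2.15 m.
Total vertical stress at mid-clay: σ_v = 18.6×1.1 + 16.3×1.05 = 37.575 kPa.
Pore pressure: u = 9.81×(2.15 − 0) = 21.091 kPa.
Initial effective stress: σ'_0 = σ_v − u = 37.575 − 21.091 = 16.484 kPa.
Final effective stress: σ'_f = 16.484 + 106 = 122.48 kPa.
σ'_f = 122.48 > σ'_p = 106 kPa, so the stress path crosses the preconsolidation pressure — recompression up to σ'_p, then virgin compression beyond:
S_c = H/(1+e₀)·[C_r·log₁₀(σ'_p/σ'_0) + C_c·log₁₀(σ'_f/σ'_p)]
    = 2.1/1.87 × [0.065×log₁₀(106/16.484) + 0.39×log₁₀(122.48/106)]
    = 1.123 × [0.052536 + 0.024476] = 0.08648 m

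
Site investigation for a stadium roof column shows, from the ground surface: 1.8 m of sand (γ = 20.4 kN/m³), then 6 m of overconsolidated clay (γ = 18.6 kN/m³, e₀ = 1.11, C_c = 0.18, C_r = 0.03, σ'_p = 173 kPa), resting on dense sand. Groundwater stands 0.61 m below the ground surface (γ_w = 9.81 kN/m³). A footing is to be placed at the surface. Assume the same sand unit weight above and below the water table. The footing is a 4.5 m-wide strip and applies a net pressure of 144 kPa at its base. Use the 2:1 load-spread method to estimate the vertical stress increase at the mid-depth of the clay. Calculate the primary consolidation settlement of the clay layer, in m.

Mid-depth of clay below the ground surface: z = 1.8 + 6/2 = 4.8 m.
Total vertical stress at mid-clay: σ_v = 20.4×1.8 + 18.6×3 = 92.52 kPa.
Pore pressure: u = 9.81×(4.8 − 0.61) = 41.104 kPa.
Initial effective stress: σ'_0 = σ_v − u = 92.52 − 41.104 = 51.416 kPa.
Stress increase at mid-clay by the 2:1 spreading method:
Δσ = qB/(B+z) = 144×4.5/(4.5+4.8) = 69.677 kPa
Final effective stress: σ'_f = 51.416 + 69.677 = 121.09 kPa.
σ'_f = 121.09 ≤ σ'_p = 173 kPa, so the clay remains overconsolidated and only the recompression index applies:
S_c = C_r·H/(1+e₀)·log₁₀(σ'_f/σ'_0) = 0.03×6/2.11×log₁₀(121.09/51.416)
    = 0.085308 × 0.37201 = 0.03174 m

S_c ≈ 0.0317 m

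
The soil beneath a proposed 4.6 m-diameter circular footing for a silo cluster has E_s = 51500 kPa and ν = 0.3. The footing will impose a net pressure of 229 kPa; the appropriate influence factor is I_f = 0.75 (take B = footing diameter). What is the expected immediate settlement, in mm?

S_e ≈ 14 mm

Immediate (elastic) settlement: S_e = q·B·(1−ν²)/E_s · I_f.
S_e = 229 × 4.6 × (1 − 0.3²) / 51500 × 0.75
    = 229 × 4.6 × 0.91 / 51500 × 0.75
    = 0.01396 m = 13.96 mm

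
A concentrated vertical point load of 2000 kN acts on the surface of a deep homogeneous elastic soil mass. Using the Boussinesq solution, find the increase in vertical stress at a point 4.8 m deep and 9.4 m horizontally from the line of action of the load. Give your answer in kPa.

Boussinesq vertical stress below a point load on an elastic half-space:
Δσ_z = 3P/(2πz²) · [1 + (r/z)²]^(−5/2)
r/z = 9.4/4.8 = 1.9583; [1+(r/z)²]^(−5/2) = 0.019453.
Δσ_z = 3×2000/(2π×4.8²) × 0.019453 = 41.447 × 0.019453 = 0.8063 kPa

Δσ_z ≈ 0.806 kPa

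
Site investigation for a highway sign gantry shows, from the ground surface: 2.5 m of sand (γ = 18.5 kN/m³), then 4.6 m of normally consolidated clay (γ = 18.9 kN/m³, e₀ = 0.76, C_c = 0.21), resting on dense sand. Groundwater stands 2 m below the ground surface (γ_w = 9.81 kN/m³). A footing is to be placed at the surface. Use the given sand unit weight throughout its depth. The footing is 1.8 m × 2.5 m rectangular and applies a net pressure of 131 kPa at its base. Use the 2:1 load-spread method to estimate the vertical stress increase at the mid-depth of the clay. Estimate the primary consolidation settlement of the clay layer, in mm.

S_c ≈ 42.8 mm

Mid-depth of clay below the ground surface: z = 2.5 + 4.6/2 = 4.8 m.
Total vertical stress at mid-clay: σ_v = 18.5×2.5 + 18.9×2.3 = 89.72 kPa.
Pore pressure: u = 9.81×(4.8 − 2) = 27.468 kPa.
Initial effective stress: σ'_0 = σ_v − u = 89.72 − 27.468 = 62.252 kPa.
Stress increase at mid-clay by the 2:1 spreading method:
Δσ = qBL/((B+z)(L+z)) = 131×1.8×2.5/((1.8+4.8)(2.5+4.8)) = 12.235 kPa
Final effective stress: σ'_f = σ'_0 + Δσ = 62.252 + 12.235 = 74.487 kPa.
Normally consolidated clay, so the full stress increment lies on the virgin compression line:
S_c = C_c·H/(1+e₀)·log₁₀(σ'_f/σ'_0) = 0.21×4.6/(1+0.76)×log₁₀(74.487/62.252)
    = 0.54886 × 0.077927 = 0.04277 m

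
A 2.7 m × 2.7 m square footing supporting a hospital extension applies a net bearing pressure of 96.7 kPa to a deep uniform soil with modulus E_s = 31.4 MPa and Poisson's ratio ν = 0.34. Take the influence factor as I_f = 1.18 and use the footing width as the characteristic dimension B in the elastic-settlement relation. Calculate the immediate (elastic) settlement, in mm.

S_e ≈ 8.68 mm

Immediate (elastic) settlement: S_e = q·B·(1−ν²)/E_s · I_f.
E_s = 31.4 MPa = 31400 kPa.
S_e = 96.7 × 2.7 × (1 − 0.34²) / 31400 × 1.18
    = 96.7 × 2.7 × 0.8844 / 31400 × 1.18
    = 0.008677 m = 8.677 mm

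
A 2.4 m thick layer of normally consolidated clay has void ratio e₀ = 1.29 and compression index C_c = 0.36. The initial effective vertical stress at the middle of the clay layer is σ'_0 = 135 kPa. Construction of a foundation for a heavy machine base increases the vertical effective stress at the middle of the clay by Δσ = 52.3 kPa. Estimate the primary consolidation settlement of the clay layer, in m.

S_c ≈ 0.0537 m

Final effective stress: σ'_f = σ'_0 + Δσ = 135 + 52.3 = 187.3 kPa.
Normally consolidated clay, so the full stress increment lies on the virgin compression line:
S_c = C_c·H/(1+e₀)·log₁₀(σ'_f/σ'_0) = 0.36×2.4/(1+1.29)×log₁₀(187.3/135)
    = 0.37729 × 0.1422 = 0.05365 m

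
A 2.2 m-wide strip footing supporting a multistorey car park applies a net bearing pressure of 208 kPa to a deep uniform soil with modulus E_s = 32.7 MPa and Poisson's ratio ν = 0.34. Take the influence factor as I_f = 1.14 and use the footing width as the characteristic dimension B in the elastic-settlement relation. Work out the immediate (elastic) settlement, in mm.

S_e ≈ 14.1 mm

Immediate (elastic) settlement: S_e = q·B·(1−ν²)/E_s · I_f.
E_s = 32.7 MPa = 32700 kPa.
S_e = 208 × 2.2 × (1 − 0.34²) / 32700 × 1.14
    = 208 × 2.2 × 0.8844 / 32700 × 1.14
    = 0.01411 m = 14.11 mm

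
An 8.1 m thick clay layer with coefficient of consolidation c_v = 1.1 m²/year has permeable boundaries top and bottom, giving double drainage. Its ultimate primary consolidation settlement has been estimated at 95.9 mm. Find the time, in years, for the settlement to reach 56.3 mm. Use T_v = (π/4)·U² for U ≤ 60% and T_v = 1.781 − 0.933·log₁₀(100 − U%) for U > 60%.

Drainage path length: H_d = H/2 = 4.05 m (double drainage).
U = S(t)/S_ult = 56.3/95.9 = 0.5871.
U ≤ 60%: T_v = (π/4)·U² = (π/4)×0.58707² = 0.27069.
t = T_v·H_d²/c_v = 0.27069×4.05²/1.1 = 4.036 years.

t ≈ 4.04 years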